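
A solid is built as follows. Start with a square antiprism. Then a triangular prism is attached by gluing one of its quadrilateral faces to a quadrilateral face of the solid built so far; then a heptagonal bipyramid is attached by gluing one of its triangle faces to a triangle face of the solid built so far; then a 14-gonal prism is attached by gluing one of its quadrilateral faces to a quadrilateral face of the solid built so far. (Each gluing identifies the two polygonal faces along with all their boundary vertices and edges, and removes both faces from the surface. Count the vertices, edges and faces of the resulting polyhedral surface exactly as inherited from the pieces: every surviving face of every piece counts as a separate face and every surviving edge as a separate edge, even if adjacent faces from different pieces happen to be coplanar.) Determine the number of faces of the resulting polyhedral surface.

39

A square antiprism: V=8, E=16, F=10.
Attach a triangular prism (V=6, E=9, F=5) along a 4-gon: merge 4 vertices and 4 edges, delete both glued faces → V=10, E=21, F=13.
Attach a heptagonal bipyramid (V=9, E=21, F=14) along a 3-gon: merge 3 vertices and 3 edges, delete both glued faces → V=16, E=39, F=25.
Attach a 14-gonal prism (V=28, E=42, F=16) along a 4-gon: merge 4 vertices and 4 edges, delete both glued faces → V=40, E=77, F=39.
Check: V − E + F = 40 − 77 + 39 = 2.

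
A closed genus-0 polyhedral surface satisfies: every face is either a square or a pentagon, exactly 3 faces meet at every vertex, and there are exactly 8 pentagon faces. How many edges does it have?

24

Let x be the number of squares; then F = 8 + x.
Edge–face incidences: 2E = 5·8 + 4·x = 40 + 4x.
Every vertex has degree 3, so 3V = 2E.
Euler: V − E + F = 2 ⇒ (2E)/3 − E + (8 + x) = 2.
Multiply by 6: 2·(2E) − 3·(2E) + 6·(8 + x) = 12, i.e. 48 + 6x − (40 + 4x) = 12.
Collecting terms: 2x + 8 = 12, so 2x = 4, so x = 2.
Then 2E = 40 + 4·2 = 48, so E = 24, V = 2E/3 = 16, F = 8 + 2 = 10.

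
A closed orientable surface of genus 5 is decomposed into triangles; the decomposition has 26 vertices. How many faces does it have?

χ = 2 − 2·5 = -8, and every face is a triangle so 3F = 2E.
V − E + F = -8 with E = 3F/2 gives 26 − (3/2 − 1)·F = -8, so F = 68 and E = 102.

68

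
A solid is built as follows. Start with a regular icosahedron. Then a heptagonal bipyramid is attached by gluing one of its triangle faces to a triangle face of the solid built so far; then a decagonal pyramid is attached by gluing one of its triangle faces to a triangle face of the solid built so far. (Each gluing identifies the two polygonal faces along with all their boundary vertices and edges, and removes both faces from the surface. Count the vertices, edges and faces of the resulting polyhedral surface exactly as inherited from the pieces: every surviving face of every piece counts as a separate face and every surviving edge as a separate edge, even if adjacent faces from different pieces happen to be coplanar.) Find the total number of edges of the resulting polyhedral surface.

A regular icosahedron: V=12, E=30, F=20.
Attach a heptagonal bipyramid (V=9, E=21, F=14) along a 3-gon: merge 3 vertices and 3 edges, delete both glued faces → V=18, E=48, F=32.
Attach a decagonal pyramid (V=11, E=20, F=11) along a 3-gon: merge 3 vertices and 3 edges, delete both glued faces → V=26, E=65, F=41.
Check: V − E + F = 26 − 65 + 41 = 2.

65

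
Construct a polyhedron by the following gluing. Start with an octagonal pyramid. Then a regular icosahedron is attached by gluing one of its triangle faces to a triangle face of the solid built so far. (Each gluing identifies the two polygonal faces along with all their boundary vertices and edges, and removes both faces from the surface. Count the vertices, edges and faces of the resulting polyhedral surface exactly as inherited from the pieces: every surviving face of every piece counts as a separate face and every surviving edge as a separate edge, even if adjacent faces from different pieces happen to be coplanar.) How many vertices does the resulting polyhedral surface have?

An octagonal pyramid: V=9, E=16, F=9.
Attach a regular icosahedron (V=12, E=30, F=20) along a 3-gon: merge 3 vertices and 3 edges, delete both glued faces → V=18, E=43, F=27.
Check: V − E + F = 18 − 43 + 27 = 2.

18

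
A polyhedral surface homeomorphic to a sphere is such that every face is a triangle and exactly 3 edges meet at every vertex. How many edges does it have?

Each face has 3 edges and each edge borders two faces, so 2E = 3F.
Each vertex has degree 3, so 3V = 2E and hence V = 3F/3.
Euler: V − E + F = 2 ⇒ (3F/3) − (3F/2) + F = 2.
Multiply by 6: (6 − 9 + 6)F = 12, i.e. 3F = 12.
So F = 4, E = 3·4/2 = 6, V = 3·4/3 = 4.

6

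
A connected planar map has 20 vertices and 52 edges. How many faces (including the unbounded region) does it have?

Euler's formula for a connected plane graph: V − E + F = 2, so F = 2 − 20 + 52 = 34.

34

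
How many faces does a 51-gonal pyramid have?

52

A pyramid on an n-gon base has one n-gon and n triangles: V = 51 + 1 = 52, E = 2·51 = 102, F = 51 + 1 = 52.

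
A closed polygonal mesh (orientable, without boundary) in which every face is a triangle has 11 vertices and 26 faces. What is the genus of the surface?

2

Every face is a triangle, so 2E = 3·26 = 78, giving E = 39.
χ = V − E + F = 11 − 39 + 26 = -2.
For a closed orientable surface χ = 2 − 2g, so g = (2 − (-2))/2 = 2.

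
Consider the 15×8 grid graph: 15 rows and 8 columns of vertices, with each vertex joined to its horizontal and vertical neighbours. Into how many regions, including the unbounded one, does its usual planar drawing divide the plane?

The grid has V = 15·8 = 120 vertices and E = 15·7 + 8·14 = 217 edges.
F = 2 − V + E = 2 − 120 + 217 = 99.

99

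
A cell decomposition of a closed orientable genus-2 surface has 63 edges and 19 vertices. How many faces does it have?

For a closed orientable surface of genus 2, χ = 2 − 2·2 = -2.
F = -2 − V + E = -2 − 19 + 63 = 42.

42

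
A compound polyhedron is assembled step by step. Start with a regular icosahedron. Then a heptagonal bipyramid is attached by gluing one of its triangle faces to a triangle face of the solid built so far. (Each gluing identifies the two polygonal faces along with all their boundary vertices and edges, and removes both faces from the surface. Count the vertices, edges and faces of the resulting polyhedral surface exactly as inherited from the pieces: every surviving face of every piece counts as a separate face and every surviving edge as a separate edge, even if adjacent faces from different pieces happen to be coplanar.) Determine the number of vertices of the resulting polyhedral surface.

18

A regular icosahedron: V=12, E=30, F=20.
Attach a heptagonal bipyramid (V=9, E=21, F=14) along a 3-gon: merge 3 vertices and 3 edges, delete both glued faces → V=18, E=48, F=32.
Check: V − E + F = 18 − 48 + 32 = 2.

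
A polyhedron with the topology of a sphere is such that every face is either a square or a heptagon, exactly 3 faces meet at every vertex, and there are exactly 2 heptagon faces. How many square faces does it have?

Let x be the number of squares; then F = 2 + x.
Edge–face incidences: 2E = 7·2 + 4·x = 14 + 4x.
Every vertex has degree 3, so 3V = 2E.
Euler: V − E + F = 2 ⇒ (2E)/3 − E + (2 + x) = 2.
Multiply by 6: 2·(2E) − 3·(2E) + 6·(2 + x) = 12, i.e. 12 + 6x − (14 + 4x) = 12.
Collecting terms: 2x − 2 = 12, so 2x = 14, so x = 7.
Then 2E = 14 + 4·7 = 42, so E = 21, V = 2E/3 = 14, F = 2 + 7 = 9.

7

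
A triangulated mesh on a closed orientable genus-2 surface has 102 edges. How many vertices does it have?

32

χ = 2 − 2·2 = -2, and every face is a triangle so 3F = 2E.
F = 2E/3 = 68. Then V = -2 + E − F = -2 + 102 − 68 = 32.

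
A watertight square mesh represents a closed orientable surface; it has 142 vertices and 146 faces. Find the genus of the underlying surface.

3

Every face is a square, so 2E = 4·146 = 584, giving E = 292.
χ = V − E + F = 142 − 292 + 146 = -4.
For a closed orientable surface χ = 2 − 2g, so g = (2 − (-4))/2 = 3.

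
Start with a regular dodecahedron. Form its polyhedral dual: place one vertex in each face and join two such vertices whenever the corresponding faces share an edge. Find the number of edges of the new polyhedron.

30

The base solid has V = 20, E = 30, F = 12.
The dual swaps V and F and preserves E: V′ = F = 12, E′ = E = 30, F′ = V = 20.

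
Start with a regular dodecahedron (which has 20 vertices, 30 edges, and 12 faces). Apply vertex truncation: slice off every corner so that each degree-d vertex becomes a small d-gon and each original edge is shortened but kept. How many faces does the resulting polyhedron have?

32

Truncation replaces each original edge-end by a new vertex, so V′ = 2E = 60.
Each original edge survives, and each old vertex of degree d contributes d new edges; summing degrees gives Σd = 2E, so E′ = E + 2E = 3E = 90.
Each original face survives and each original vertex becomes one new face: F′ = F + V = 32.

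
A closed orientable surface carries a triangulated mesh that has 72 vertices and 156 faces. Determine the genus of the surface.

4

Every face is a triangle, so 2E = 3·156 = 468, giving E = 234.
χ = V − E + F = 72 − 234 + 156 = -6.
For a closed orientable surface χ = 2 − 2g, so g = (2 − (-6))/2 = 4.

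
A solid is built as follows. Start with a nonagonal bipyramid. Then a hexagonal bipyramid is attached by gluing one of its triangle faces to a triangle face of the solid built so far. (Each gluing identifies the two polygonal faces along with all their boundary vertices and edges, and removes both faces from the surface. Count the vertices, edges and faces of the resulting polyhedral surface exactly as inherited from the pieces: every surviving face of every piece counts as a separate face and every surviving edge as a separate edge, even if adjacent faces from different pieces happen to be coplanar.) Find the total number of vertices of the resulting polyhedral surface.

16

A nonagonal bipyramid: V=11, E=27, F=18.
Attach a hexagonal bipyramid (V=8, E=18, F=12) along a 3-gon: merge 3 vertices and 3 edges, delete both glued faces → V=16, E=42, F=28.
Check: V − E + F = 16 − 42 + 28 = 2.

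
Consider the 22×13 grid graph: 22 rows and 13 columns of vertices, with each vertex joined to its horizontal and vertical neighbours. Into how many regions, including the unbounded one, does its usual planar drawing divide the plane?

253

The grid has V = 22·13 = 286 vertices and E = 22·12 + 13·21 = 537 edges.
F = 2 − V + E = 2 − 286 + 537 = 253.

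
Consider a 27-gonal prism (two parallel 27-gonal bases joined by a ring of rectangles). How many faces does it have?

A prism on an n-gon has two n-gon bases and n rectangular sides: V = 2·27 = 54, E = 3·27 = 81, F = 27 + 2 = 29.
Check: V − E + F = 54 − 81 + 29 = 2.

29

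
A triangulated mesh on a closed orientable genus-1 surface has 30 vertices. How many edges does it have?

χ = 2 − 2·1 = 0, and every face is a triangle so 3F = 2E.
V − E + F = 0 with E = 3F/2 gives 30 − (3/2 − 1)·F = 0, so F = 60 and E = 90.

90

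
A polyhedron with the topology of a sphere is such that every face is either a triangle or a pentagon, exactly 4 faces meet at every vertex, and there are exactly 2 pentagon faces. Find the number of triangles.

10

Let x be the number of triangles; then F = 2 + x.
Edge–face incidences: 2E = 5·2 + 3·x = 10 + 3x.
Every vertex has degree 4, so 4V = 2E.
Euler: V − E + F = 2 ⇒ (2E)/4 − E + (2 + x) = 2.
Multiply by 8: 2·(2E) − 4·(2E) + 8·(2 + x) = 16, i.e. 16 + 8x − 2·(10 + 3x) = 16.
Collecting terms: 2x − 4 = 16, so 2x = 20, so x = 10.
Then 2E = 10 + 3·10 = 40, so E = 20, V = 2E/4 = 10, F = 2 + 10 = 12.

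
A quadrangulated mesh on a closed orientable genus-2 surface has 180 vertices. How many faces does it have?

182

χ = 2 − 2·2 = -2, and every face is a square so 4F = 2E.
V − E + F = -2 with E = 4F/2 gives 180 − (4/2 − 1)·F = -2, so F = 182 and E = 364.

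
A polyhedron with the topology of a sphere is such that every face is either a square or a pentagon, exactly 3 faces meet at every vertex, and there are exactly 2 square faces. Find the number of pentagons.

Let x be the number of pentagons; then F = 2 + x.
Edge–face incidences: 2E = 4·2 + 5·x = 8 + 5x.
Every vertex has degree 3, so 3V = 2E.
Euler: V − E + F = 2 ⇒ (2E)/3 − E + (2 + x) = 2.
Multiply by 6: 2·(2E) − 3·(2E) + 6·(2 + x) = 12, i.e. 12 + 6x − (8 + 5x) = 12.
Collecting terms: x + 4 = 12, so x = 8.
Then 2E = 8 + 5·8 = 48, so E = 24, V = 2E/3 = 16, F = 2 + 8 = 10.

8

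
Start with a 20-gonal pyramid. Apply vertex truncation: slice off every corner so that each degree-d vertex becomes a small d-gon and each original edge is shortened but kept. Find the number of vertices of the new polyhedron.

80

The base solid has V = 21, E = 40, F = 21.
Truncation replaces each original edge-end by a new vertex, so V′ = 2E = 80.
Each original edge survives, and each old vertex of degree d contributes d new edges; summing degrees gives Σd = 2E, so E′ = E + 2E = 3E = 120.
Each original face survives and each original vertex becomes one new face: F′ = F + V = 42.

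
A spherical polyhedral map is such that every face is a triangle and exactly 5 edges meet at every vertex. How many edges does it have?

Each face has 3 edges and each edge borders two faces, so 2E = 3F.
Each vertex has degree 5, so 5V = 2E and hence V = 3F/5.
Euler: V − E + F = 2 ⇒ (3F/5) − (3F/2) + F = 2.
Multiply by 10: (6 − 15 + 10)F = 20, i.e. 1F = 20.
So F = 20, E = 3·20/2 = 30, V = 3·20/5 = 12.

30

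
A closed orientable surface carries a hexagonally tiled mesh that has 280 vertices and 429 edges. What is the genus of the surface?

4

Every face is a hexagon and each edge borders two faces, so 6F = 2·429, giving F = 143.
χ = V − E + F = 280 − 429 + 143 = -6.
For a closed orientable surface χ = 2 − 2g, so g = (2 − (-6))/2 = 4.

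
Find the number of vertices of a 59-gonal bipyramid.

A bipyramid over an n-gon has 2n triangular faces and n + 2 vertices: V = 59 + 2 = 61, E = 3·59 = 177, F = 2·59 = 118.

61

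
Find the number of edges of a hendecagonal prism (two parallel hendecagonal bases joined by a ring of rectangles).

A prism on an n-gon has two n-gon bases and n rectangular sides: V = 2·11 = 22, E = 3·11 = 33, F = 11 + 2 = 13.
Check: V − E + F = 22 − 33 + 13 = 2.

33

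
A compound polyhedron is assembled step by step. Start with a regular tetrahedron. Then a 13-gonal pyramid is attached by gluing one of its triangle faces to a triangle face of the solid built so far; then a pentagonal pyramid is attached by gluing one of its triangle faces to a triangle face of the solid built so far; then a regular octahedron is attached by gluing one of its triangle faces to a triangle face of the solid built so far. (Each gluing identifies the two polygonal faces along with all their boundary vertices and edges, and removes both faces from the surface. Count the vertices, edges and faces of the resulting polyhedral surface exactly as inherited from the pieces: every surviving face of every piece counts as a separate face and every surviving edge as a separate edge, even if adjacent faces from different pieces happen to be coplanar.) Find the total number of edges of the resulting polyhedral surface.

45

A regular tetrahedron: V=4, E=6, F=4.
Attach a 13-gonal pyramid (V=14, E=26, F=14) along a 3-gon: merge 3 vertices and 3 edges, delete both glued faces → V=15, E=29, F=16.
Attach a pentagonal pyramid (V=6, E=10, F=6) along a 3-gon: merge 3 vertices and 3 edges, delete both glued faces → V=18, E=36, F=20.
Attach a regular octahedron (V=6, E=12, F=8) along a 3-gon: merge 3 vertices and 3 edges, delete both glued faces → V=21, E=45, F=26.
Check: V − E + F = 21 − 45 + 26 = 2.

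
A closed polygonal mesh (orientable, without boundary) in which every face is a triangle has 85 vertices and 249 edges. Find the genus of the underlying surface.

Every face is a triangle and each edge borders two faces, so 3F = 2·249, giving F = 166.
χ = V − E + F = 85 − 249 + 166 = 2.
For a closed orientable surface χ = 2 − 2g, so g = (2 − (2))/2 = 0.

0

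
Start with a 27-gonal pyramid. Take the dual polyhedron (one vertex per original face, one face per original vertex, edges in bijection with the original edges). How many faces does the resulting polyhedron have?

The base solid has V = 28, E = 54, F = 28.
The dual swaps V and F and preserves E: V′ = F = 28, E′ = E = 54, F′ = V = 28.

28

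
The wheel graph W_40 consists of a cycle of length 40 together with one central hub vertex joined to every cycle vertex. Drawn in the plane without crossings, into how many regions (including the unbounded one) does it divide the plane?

W_40 has V = 40 + 1 = 41 vertices and E = 2·40 = 80 edges.
By Euler's formula F = 2 − V + E = 2 − 41 + 80 = 41.

41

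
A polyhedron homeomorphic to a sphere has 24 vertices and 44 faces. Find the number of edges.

66

Here V − E + F = 2.
E = V + F − (2) = 24 + 44 − (2) = 66.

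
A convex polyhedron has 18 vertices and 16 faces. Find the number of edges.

32

Here V − E + F = 2.
E = V + F − (2) = 18 + 16 − (2) = 32.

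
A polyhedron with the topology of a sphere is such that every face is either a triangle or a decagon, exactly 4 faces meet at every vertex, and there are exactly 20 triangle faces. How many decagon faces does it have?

2

Let x be the number of decagons; then F = 20 + x.
Edge–face incidences: 2E = 3·20 + 10·x = 60 + 10x.
Every vertex has degree 4, so 4V = 2E.
Euler: V − E + F = 2 ⇒ (2E)/4 − E + (20 + x) = 2.
Multiply by 8: 2·(2E) − 4·(2E) + 8·(20 + x) = 16, i.e. 160 + 8x − 2·(60 + 10x) = 16.
Collecting terms: −12x + 40 = 16, so −12x = −24, so x = 2.
Then 2E = 60 + 10·2 = 80, so E = 40, V = 2E/4 = 20, F = 20 + 2 = 22.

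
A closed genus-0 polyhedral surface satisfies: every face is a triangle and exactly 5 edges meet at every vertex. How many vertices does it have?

12

Each face has 3 edges and each edge borders two faces, so 2E = 3F.
Each vertex has degree 5, so 5V = 2E and hence V = 3F/5.
Euler: V − E + F = 2 ⇒ (3F/5) − (3F/2) + F = 2.
Multiply by 10: (6 − 15 + 10)F = 20, i.e. 1F = 20.
So F = 20, E = 3·20/2 = 30, V = 3·20/5 = 12.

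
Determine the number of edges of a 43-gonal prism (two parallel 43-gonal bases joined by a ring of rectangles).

129

A prism on an n-gon has two n-gon bases and n rectangular sides: V = 2·43 = 86, E = 3·43 = 129, F = 43 + 2 = 45.
Check: V − E + F = 86 − 129 + 45 = 2.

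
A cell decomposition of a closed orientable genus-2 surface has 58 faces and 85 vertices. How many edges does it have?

For a closed orientable surface of genus 2, χ = 2 − 2·2 = -2.
E = V + F − (-2) = 85 + 58 − (-2) = 145.

145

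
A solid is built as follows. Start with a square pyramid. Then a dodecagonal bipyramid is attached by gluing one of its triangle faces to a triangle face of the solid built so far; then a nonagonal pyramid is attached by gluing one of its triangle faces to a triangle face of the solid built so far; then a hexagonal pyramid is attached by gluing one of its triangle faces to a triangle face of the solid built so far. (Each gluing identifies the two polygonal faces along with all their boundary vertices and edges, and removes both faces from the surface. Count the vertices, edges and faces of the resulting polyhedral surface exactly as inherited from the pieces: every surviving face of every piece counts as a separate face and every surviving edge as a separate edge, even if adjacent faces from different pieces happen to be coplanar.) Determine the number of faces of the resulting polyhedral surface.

A square pyramid: V=5, E=8, F=5.
Attach a dodecagonal bipyramid (V=14, E=36, F=24) along a 3-gon: merge 3 vertices and 3 edges, delete both glued faces → V=16, E=41, F=27.
Attach a nonagonal pyramid (V=10, E=18, F=10) along a 3-gon: merge 3 vertices and 3 edges, delete both glued faces → V=23, E=56, F=35.
Attach a hexagonal pyramid (V=7, E=12, F=7) along a 3-gon: merge 3 vertices and 3 edges, delete both glued faces → V=27, E=65, F=40.
Check: V − E + F = 27 − 65 + 40 = 2.

40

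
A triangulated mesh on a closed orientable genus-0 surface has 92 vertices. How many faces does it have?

180

χ = 2 − 2·0 = 2, and every face is a triangle so 3F = 2E.
V − E + F = 2 with E = 3F/2 gives 92 − (3/2 − 1)·F = 2, so F = 180 and E = 270.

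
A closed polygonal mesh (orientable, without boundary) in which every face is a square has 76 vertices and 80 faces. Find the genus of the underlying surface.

Every face is a square, so 2E = 4·80 = 320, giving E = 160.
χ = V − E + F = 76 − 160 + 80 = -4.
For a closed orientable surface χ = 2 − 2g, so g = (2 − (-4))/2 = 3.

3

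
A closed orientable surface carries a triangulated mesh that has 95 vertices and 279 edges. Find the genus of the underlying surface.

Every face is a triangle and each edge borders two faces, so 3F = 2·279, giving F = 186.
χ = V − E + F = 95 − 279 + 186 = 2.
For a closed orientable surface χ = 2 − 2g, so g = (2 − (2))/2 = 0.

0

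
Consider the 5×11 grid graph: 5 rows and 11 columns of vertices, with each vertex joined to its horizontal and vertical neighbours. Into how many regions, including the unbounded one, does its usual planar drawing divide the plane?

41

The grid has V = 5·11 = 55 vertices and E = 5·10 + 11·4 = 94 edges.
F = 2 − V + E = 2 − 55 + 94 = 41.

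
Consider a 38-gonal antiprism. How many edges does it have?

An antiprism on an n-gon has two n-gon caps and 2n triangles: V = 2·38 = 76, E = 4·38 = 152, F = 2·38 + 2 = 78.
Check: V − E + F = 76 − 152 + 78 = 2.

152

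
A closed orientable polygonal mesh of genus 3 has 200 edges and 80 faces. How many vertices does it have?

116

For a closed orientable surface of genus 3, χ = 2 − 2·3 = -4.
V = -4 + E − F = -4 + 200 − 80 = 116.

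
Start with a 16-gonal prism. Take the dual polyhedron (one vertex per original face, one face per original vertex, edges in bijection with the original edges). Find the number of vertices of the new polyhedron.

The base solid has V = 32, E = 48, F = 18.
The dual swaps V and F and preserves E: V′ = F = 18, E′ = E = 48, F′ = V = 32.

18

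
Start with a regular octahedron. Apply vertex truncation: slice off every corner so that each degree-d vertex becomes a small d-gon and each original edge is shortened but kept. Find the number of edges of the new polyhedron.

The base solid has V = 6, E = 12, F = 8.
Truncation replaces each original edge-end by a new vertex, so V′ = 2E = 24.
Each original edge survives, and each old vertex of degree d contributes d new edges; summing degrees gives Σd = 2E, so E′ = E + 2E = 3E = 36.
Each original face survives and each original vertex becomes one new face: F′ = F + V = 14.

36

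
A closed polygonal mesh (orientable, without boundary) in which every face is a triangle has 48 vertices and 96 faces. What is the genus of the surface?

1

Every face is a triangle, so 2E = 3·96 = 288, giving E = 144.
χ = V − E + F = 48 − 144 + 96 = 0.
For a closed orientable surface χ = 2 − 2g, so g = (2 − (0))/2 = 1.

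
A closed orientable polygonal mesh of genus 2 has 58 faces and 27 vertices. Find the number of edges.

87

For a closed orientable surface of genus 2, χ = 2 − 2·2 = -2.
E = V + F − (-2) = 27 + 58 − (-2) = 87.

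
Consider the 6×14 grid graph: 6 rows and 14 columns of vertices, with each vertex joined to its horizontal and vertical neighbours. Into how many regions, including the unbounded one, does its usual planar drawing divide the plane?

66

The grid has V = 6·14 = 84 vertices and E = 6·13 + 14·5 = 148 edges.
F = 2 − V + E = 2 − 84 + 148 = 66.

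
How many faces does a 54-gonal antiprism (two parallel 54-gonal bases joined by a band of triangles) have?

An antiprism on an n-gon has two n-gon caps and 2n triangles: V = 2·54 = 108, E = 4·54 = 216, F = 2·54 + 2 = 110.

110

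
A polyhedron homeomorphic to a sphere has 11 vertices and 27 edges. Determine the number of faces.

Here V − E + F = 2.
F = 2 − V + E = 2 − 11 + 27 = 18.

18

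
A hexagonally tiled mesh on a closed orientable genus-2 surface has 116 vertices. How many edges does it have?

χ = 2 − 2·2 = -2, and every face is a hexagon so 6F = 2E.
V − E + F = -2 with E = 6F/2 gives 116 − (6/2 − 1)·F = -2, so F = 59 and E = 177.

177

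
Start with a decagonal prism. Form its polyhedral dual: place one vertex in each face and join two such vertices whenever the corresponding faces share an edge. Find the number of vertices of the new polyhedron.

The base solid has V = 20, E = 30, F = 12.
The dual swaps V and F and preserves E: V′ = F = 12, E′ = E = 30, F′ = V = 20.

12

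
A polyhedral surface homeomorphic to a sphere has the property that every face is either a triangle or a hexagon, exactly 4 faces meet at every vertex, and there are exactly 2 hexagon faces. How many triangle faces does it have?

Let x be the number of triangles; then F = 2 + x.
Edge–face incidences: 2E = 6·2 + 3·x = 12 + 3x.
Every vertex has degree 4, so 4V = 2E.
Euler: V − E + F = 2 ⇒ (2E)/4 − E + (2 + x) = 2.
Multiply by 8: 2·(2E) − 4·(2E) + 8·(2 + x) = 16, i.e. 16 + 8x − 2·(12 + 3x) = 16.
Collecting terms: 2x − 8 = 16, so 2x = 24, so x = 12.
Then 2E = 12 + 3·12 = 48, so E = 24, V = 2E/4 = 12, F = 2 + 12 = 14.

12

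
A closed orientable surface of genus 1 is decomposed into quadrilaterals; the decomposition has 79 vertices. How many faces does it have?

χ = 2 − 2·1 = 0, and every face is a square so 4F = 2E.
V − E + F = 0 with E = 4F/2 gives 79 − (4/2 − 1)·F = 0, so F = 79 and E = 158.

79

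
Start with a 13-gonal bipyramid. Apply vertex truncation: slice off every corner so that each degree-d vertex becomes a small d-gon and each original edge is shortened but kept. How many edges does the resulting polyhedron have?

117

The base solid has V = 15, E = 39, F = 26.
Truncation replaces each original edge-end by a new vertex, so V′ = 2E = 78.
Each original edge survives, and each old vertex of degree d contributes d new edges; summing degrees gives Σd = 2E, so E′ = E + 2E = 3E = 117.
Each original face survives and each original vertex becomes one new face: F′ = F + V = 41.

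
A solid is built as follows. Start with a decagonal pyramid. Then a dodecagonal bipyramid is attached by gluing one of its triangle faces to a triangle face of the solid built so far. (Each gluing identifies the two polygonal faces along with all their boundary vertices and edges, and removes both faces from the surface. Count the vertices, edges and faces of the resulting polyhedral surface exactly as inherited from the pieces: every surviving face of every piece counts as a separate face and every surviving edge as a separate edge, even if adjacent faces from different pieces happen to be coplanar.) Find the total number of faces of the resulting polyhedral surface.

A decagonal pyramid: V=11, E=20, F=11.
Attach a dodecagonal bipyramid (V=14, E=36, F=24) along a 3-gon: merge 3 vertices and 3 edges, delete both glued faces → V=22, E=53, F=33.
Check: V − E + F = 22 − 53 + 33 = 2.

33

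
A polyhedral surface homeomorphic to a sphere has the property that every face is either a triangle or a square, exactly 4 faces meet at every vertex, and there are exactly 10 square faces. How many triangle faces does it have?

8

Let x be the number of triangles; then F = 10 + x.
Edge–face incidences: 2E = 4·10 + 3·x = 40 + 3x.
Every vertex has degree 4, so 4V = 2E.
Euler: V − E + F = 2 ⇒ (2E)/4 − E + (10 + x) = 2.
Multiply by 8: 2·(2E) − 4·(2E) + 8·(10 + x) = 16, i.e. 80 + 8x − 2·(40 + 3x) = 16.
Collecting terms: 2x = 16, so x = 8.
Then 2E = 40 + 3·8 = 64, so E = 32, V = 2E/4 = 16, F = 10 + 8 = 18.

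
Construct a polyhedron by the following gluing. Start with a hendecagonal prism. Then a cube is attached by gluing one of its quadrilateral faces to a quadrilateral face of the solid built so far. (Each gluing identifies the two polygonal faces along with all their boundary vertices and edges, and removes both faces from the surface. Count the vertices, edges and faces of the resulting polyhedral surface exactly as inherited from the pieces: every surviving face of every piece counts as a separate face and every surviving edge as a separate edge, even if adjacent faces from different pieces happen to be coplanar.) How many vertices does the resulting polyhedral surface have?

26

A hendecagonal prism: V=22, E=33, F=13.
Attach a cube (V=8, E=12, F=6) along a 4-gon: merge 4 vertices and 4 edges, delete both glued faces → V=26, E=41, F=17.
Check: V − E + F = 26 − 41 + 17 = 2.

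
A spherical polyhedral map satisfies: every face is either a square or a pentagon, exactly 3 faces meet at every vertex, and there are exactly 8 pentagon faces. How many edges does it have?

Let x be the number of squares; then F = 8 + x.
Edge–face incidences: 2E = 5·8 + 4·x = 40 + 4x.
Every vertex has degree 3, so 3V = 2E.
Euler: V − E + F = 2 ⇒ (2E)/3 − E + (8 + x) = 2.
Multiply by 6: 2·(2E) − 3·(2E) + 6·(8 + x) = 12, i.e. 48 + 6x − (40 + 4x) = 12.
Collecting terms: 2x + 8 = 12, so 2x = 4, so x = 2.
Then 2E = 40 + 4·2 = 48, so E = 24, V = 2E/3 = 16, F = 8 + 2 = 10.

24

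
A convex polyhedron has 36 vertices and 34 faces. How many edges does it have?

68

Here V − E + F = 2.
E = V + F − (2) = 36 + 34 − (2) = 68.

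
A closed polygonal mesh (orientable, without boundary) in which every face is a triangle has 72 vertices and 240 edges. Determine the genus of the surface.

Every face is a triangle and each edge borders two faces, so 3F = 2·240, giving F = 160.
χ = V − E + F = 72 − 240 + 160 = -8.
For a closed orientable surface χ = 2 − 2g, so g = (2 − (-8))/2 = 5.

5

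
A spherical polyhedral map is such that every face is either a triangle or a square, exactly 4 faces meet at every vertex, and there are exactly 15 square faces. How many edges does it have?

42

Let x be the number of triangles; then F = 15 + x.
Edge–face incidences: 2E = 4·15 + 3·x = 60 + 3x.
Every vertex has degree 4, so 4V = 2E.
Euler: V − E + F = 2 ⇒ (2E)/4 − E + (15 + x) = 2.
Multiply by 8: 2·(2E) − 4·(2E) + 8·(15 + x) = 16, i.e. 120 + 8x − 2·(60 + 3x) = 16.
Collecting terms: 2x = 16, so x = 8.
Then 2E = 60 + 3·8 = 84, so E = 42, V = 2E/4 = 21, F = 15 + 8 = 23.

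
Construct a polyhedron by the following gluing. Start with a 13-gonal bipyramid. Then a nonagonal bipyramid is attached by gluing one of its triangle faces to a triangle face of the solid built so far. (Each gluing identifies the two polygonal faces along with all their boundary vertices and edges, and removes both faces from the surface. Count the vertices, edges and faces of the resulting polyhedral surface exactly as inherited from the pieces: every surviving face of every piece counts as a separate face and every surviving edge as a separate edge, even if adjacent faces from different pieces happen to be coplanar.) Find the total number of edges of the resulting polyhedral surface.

63

A 13-gonal bipyramid: V=15, E=39, F=26.
Attach a nonagonal bipyramid (V=11, E=27, F=18) along a 3-gon: merge 3 vertices and 3 edges, delete both glued faces → V=23, E=63, F=42.
Check: V − E + F = 23 − 63 + 42 = 2.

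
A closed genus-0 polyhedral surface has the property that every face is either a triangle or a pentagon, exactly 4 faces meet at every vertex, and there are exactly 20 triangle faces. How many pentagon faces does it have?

12

Let x be the number of pentagons; then F = 20 + x.
Edge–face incidences: 2E = 3·20 + 5·x = 60 + 5x.
Every vertex has degree 4, so 4V = 2E.
Euler: V − E + F = 2 ⇒ (2E)/4 − E + (20 + x) = 2.
Multiply by 8: 2·(2E) − 4·(2E) + 8·(20 + x) = 16, i.e. 160 + 8x − 2·(60 + 5x) = 16.
Collecting terms: −2x + 40 = 16, so −2x = −24, so x = 12.
Then 2E = 60 + 5·12 = 120, so E = 60, V = 2E/4 = 30, F = 20 + 12 = 32.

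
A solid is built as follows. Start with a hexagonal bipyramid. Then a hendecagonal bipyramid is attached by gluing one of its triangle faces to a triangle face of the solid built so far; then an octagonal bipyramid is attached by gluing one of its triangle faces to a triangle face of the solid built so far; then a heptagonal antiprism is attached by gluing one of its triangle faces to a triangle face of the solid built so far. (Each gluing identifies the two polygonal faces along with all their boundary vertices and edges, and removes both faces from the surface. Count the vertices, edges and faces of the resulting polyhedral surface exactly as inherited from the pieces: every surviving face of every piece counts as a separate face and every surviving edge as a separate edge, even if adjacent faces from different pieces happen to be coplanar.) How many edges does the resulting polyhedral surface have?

A hexagonal bipyramid: V=8, E=18, F=12.
Attach a hendecagonal bipyramid (V=13, E=33, F=22) along a 3-gon: merge 3 vertices and 3 edges, delete both glued faces → V=18, E=48, F=32.
Attach an octagonal bipyramid (V=10, E=24, F=16) along a 3-gon: merge 3 vertices and 3 edges, delete both glued faces → V=25, E=69, F=46.
Attach a heptagonal antiprism (V=14, E=28, F=16) along a 3-gon: merge 3 vertices and 3 edges, delete both glued faces → V=36, E=94, F=60.
Check: V − E + F = 36 − 94 + 60 = 2.

94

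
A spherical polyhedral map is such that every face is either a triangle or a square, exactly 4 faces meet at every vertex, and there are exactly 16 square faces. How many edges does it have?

44

Let x be the number of triangles; then F = 16 + x.
Edge–face incidences: 2E = 4·16 + 3·x = 64 + 3x.
Every vertex has degree 4, so 4V = 2E.
Euler: V − E + F = 2 ⇒ (2E)/4 − E + (16 + x) = 2.
Multiply by 8: 2·(2E) − 4·(2E) + 8·(16 + x) = 16, i.e. 128 + 8x − 2·(64 + 3x) = 16.
Collecting terms: 2x = 16, so x = 8.
Then 2E = 64 + 3·8 = 88, so E = 44, V = 2E/4 = 22, F = 16 + 8 = 24.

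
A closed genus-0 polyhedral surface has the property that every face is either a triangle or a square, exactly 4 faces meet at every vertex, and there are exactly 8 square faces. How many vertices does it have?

14

Let x be the number of triangles; then F = 8 + x.
Edge–face incidences: 2E = 4·8 + 3·x = 32 + 3x.
Every vertex has degree 4, so 4V = 2E.
Euler: V − E + F = 2 ⇒ (2E)/4 − E + (8 + x) = 2.
Multiply by 8: 2·(2E) − 4·(2E) + 8·(8 + x) = 16, i.e. 64 + 8x − 2·(32 + 3x) = 16.
Collecting terms: 2x = 16, so x = 8.
Then 2E = 32 + 3·8 = 56, so E = 28, V = 2E/4 = 14, F = 8 + 8 = 16.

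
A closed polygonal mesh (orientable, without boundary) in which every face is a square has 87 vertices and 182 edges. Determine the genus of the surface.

3

Every face is a square and each edge borders two faces, so 4F = 2·182, giving F = 91.
χ = V − E + F = 87 − 182 + 91 = -4.
For a closed orientable surface χ = 2 − 2g, so g = (2 − (-4))/2 = 3.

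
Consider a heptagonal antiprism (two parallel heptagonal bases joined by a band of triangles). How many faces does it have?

16

An antiprism on an n-gon has two n-gon caps and 2n triangles: V = 2·7 = 14, E = 4·7 = 28, F = 2·7 + 2 = 16.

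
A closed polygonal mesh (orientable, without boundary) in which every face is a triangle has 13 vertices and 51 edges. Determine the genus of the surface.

3

Every face is a triangle and each edge borders two faces, so 3F = 2·51, giving F = 34.
χ = V − E + F = 13 − 51 + 34 = -4.
For a closed orientable surface χ = 2 − 2g, so g = (2 − (-4))/2 = 3.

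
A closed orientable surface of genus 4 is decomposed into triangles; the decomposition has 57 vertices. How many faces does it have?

126

χ = 2 − 2·4 = -6, and every face is a triangle so 3F = 2E.
V − E + F = -6 with E = 3F/2 gives 57 − (3/2 − 1)·F = -6, so F = 126 and E = 189.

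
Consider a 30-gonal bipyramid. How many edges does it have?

A bipyramid over an n-gon has 2n triangular faces and n + 2 vertices: V = 30 + 2 = 32, E = 3·30 = 90, F = 2·30 = 60.

90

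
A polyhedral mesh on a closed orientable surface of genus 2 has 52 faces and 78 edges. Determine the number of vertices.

For a closed orientable surface of genus 2, χ = 2 − 2·2 = -2.
V = -2 + E − F = -2 + 78 − 52 = 24.

24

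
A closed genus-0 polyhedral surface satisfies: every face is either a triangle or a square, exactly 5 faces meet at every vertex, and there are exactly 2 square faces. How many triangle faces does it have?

Let x be the number of triangles; then F = 2 + x.
Edge–face incidences: 2E = 4·2 + 3·x = 8 + 3x.
Every vertex has degree 5, so 5V = 2E.
Euler: V − E + F = 2 ⇒ (2E)/5 − E + (2 + x) = 2.
Multiply by 10: 2·(2E) − 5·(2E) + 10·(2 + x) = 20, i.e. 20 + 10x − 3·(8 + 3x) = 20.
Collecting terms: x − 4 = 20, so x = 24.
Then 2E = 8 + 3·24 = 80, so E = 40, V = 2E/5 = 16, F = 2 + 24 = 26.

24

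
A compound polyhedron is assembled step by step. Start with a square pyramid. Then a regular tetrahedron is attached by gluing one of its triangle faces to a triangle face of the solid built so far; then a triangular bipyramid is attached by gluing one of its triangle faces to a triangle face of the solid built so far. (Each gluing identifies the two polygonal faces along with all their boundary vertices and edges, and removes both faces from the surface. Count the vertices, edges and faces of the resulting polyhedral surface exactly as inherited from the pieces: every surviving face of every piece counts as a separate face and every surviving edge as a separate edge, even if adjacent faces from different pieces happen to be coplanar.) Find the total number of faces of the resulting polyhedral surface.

11

A square pyramid: V=5, E=8, F=5.
Attach a regular tetrahedron (V=4, E=6, F=4) along a 3-gon: merge 3 vertices and 3 edges, delete both glued faces → V=6, E=11, F=7.
Attach a triangular bipyramid (V=5, E=9, F=6) along a 3-gon: merge 3 vertices and 3 edges, delete both glued faces → V=8, E=17, F=11.
Check: V − E + F = 8 − 17 + 11 = 2.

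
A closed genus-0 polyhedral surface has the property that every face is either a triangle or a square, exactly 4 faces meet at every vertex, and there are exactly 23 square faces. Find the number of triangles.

8

Let x be the number of triangles; then F = 23 + x.
Edge–face incidences: 2E = 4·23 + 3·x = 92 + 3x.
Every vertex has degree 4, so 4V = 2E.
Euler: V − E + F = 2 ⇒ (2E)/4 − E + (23 + x) = 2.
Multiply by 8: 2·(2E) − 4·(2E) + 8·(23 + x) = 16, i.e. 184 + 8x − 2·(92 + 3x) = 16.
Collecting terms: 2x = 16, so x = 8.
Then 2E = 92 + 3·8 = 116, so E = 58, V = 2E/4 = 29, F = 23 + 8 = 31.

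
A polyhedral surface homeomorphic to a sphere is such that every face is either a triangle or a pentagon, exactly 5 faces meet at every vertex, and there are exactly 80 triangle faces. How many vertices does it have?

Let x be the number of pentagons; then F = 80 + x.
Edge–face incidences: 2E = 3·80 + 5·x = 240 + 5x.
Every vertex has degree 5, so 5V = 2E.
Euler: V − E + F = 2 ⇒ (2E)/5 − E + (80 + x) = 2.
Multiply by 10: 2·(2E) − 5·(2E) + 10·(80 + x) = 20, i.e. 800 + 10x − 3·(240 + 5x) = 20.
Collecting terms: −5x + 80 = 20, so −5x = −60, so x = 12.
Then 2E = 240 + 5·12 = 300, so E = 150, V = 2E/5 = 60, F = 80 + 12 = 92.

60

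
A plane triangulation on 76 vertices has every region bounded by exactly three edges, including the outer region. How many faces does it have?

In a plane triangulation 3F = 2E and V − E + F = 2, so F = 2V − 4 = 2·76 − 4 = 148.

148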